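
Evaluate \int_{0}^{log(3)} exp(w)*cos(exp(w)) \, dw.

Let u = exp(w), so du = exp(w) dw. When w = 0, u = 1; when w = log(3), u = 3.
The integral becomes ∫ cos(u) du from 1 to 3, with antiderivative sin(u).
Back in w: F(w) = sin(exp(w)).
Then F(log(3)) - F(0) = (sin(3)) - (sin(1)) = -sin(1) + sin(3).

-sin(1) + sin(3)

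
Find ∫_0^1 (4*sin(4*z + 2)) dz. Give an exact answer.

Let u = 4*z + 2, so du = 4 dz. When z = 0, u = 2; when z = 1, u = 6.
The integral becomes ∫ sin(u) du from 2 to 6, with antiderivative -cos(u).
Back in z: F(z) = -cos(4*z + 2).
Then F(1) - F(0) = (-cos(6)) - (-cos(2)) = -cos(6) + cos(2).

-cos(6) + cos(2)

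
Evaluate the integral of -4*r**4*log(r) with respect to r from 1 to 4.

4092/25 - 8192*log(2)/5

Integrate by parts once (u = ln r, dv = -4*r**4 dr).
An antiderivative is F(r) = -4*r**5*(5*log(r) - 1)/25.
Then F(4) - F(1) = (4096/25 - 8192*log(2)/5) - (4/25) = 4092/25 - 8192*log(2)/5.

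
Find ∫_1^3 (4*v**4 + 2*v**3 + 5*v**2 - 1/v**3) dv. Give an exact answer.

By the power rule, an antiderivative is F(v) = 4*v**5/5 + v**4/2 + 5*v**3/3 + 1/(2*v**2).
Then F(3) - F(1) = (12598/45) - (52/15) = 12442/45.

12442/45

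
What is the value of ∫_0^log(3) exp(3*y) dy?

26/3

Let u = exp(y), so du = exp(y) dy. When y = 0, u = 1; when y = log(3), u = 3.
The integral becomes ∫ u**2 du from 1 to 3, with antiderivative u**3/3.
Back in y: F(y) = exp(3*y)/3.
Then F(log(3)) - F(0) = (9) - (1/3) = 26/3.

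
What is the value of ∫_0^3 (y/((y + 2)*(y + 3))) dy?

log(32/25)

Factor the denominator: y**2 + 5*y + 6 = (y + 3)(y + 2).
Partial fractions: y/((y + 2)*(y + 3)) = 3/(y + 3) - 2/(y + 2).
An antiderivative is F(y) = -2*log(y + 2) + 3*log(y + 3).
Then F(3) - F(0) = (-2*log(5) + 3*log(2) + 3*log(3)) - (log(27/4)) = log(32/25).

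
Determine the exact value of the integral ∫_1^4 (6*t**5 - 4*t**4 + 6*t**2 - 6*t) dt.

16788/5

By the power rule, an antiderivative is F(t) = t**6 - 4*t**5/5 + 2*t**3 - 3*t**2.
Then F(4) - F(1) = (16784/5) - (-4/5) = 16788/5.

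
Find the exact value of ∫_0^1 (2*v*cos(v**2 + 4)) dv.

Let u = v**2 + 4, so du = 2*v dv. When v = 0, u = 4; when v = 1, u = 5.
The integral becomes ∫ cos(u) du from 4 to 5, with antiderivative sin(u).
Back in v: F(v) = sin(v**2 + 4).
Then F(1) - F(0) = (sin(5)) - (sin(4)) = sin(5) - sin(4).

sin(5) - sin(4)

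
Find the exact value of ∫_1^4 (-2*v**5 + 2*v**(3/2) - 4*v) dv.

-6851/5

By the power rule, an antiderivative is F(v) = -v**6/3 + 4*v**(5/2)/5 - 2*v**2.
Then F(4) - F(1) = (-20576/15) - (-23/15) = -6851/5.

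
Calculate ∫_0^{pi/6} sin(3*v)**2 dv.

Use the identity sin^2(3*v) = (1 - cos(6*v))/2.
An antiderivative is F(v) = v/2 - sin(6*v)/12.
Then F(pi/6) - F(0) = (pi/12) - (0) = pi/12.

pi/12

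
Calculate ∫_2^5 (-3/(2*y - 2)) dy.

-log(8)

An antiderivative is F(y) = -3*log(2*y - 2)/2.
Then F(5) - F(2) = (-9*log(2)/2) - (-3*log(2)/2) = -log(8).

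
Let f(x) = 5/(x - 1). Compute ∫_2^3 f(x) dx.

An antiderivative is F(x) = 5*log(x - 1).
Then F(3) - F(2) = (log(32)) - (0) = log(32).

log(32)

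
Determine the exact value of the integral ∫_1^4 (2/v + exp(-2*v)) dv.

(-1 + exp(6) + 8*exp(8)*log(2))*exp(-8)/2

An antiderivative is F(v) = 2*log(v) - exp(-2*v)/2.
Then F(4) - F(1) = (-exp(-8)/2 + 4*log(2)) - (-exp(-2)/2) = (-1 + exp(6) + 8*exp(8)*log(2))*exp(-8)/2.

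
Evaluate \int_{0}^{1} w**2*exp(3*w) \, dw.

Integrate by parts twice (u = w^2, dv = exp(3*w) dw).
An antiderivative is F(w) = (9*w**2 - 6*w + 2)*exp(3*w)/27.
Then F(1) - F(0) = (5*exp(3)/27) - (2/27) = -2/27 + 5*exp(3)/27.

-2/27 + 5*exp(3)/27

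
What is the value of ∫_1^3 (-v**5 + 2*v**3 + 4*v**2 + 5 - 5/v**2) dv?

By the power rule, an antiderivative is F(v) = -v**6/6 + v**4/2 + 4*v**3/3 + 5*v + 5/v.
Then F(3) - F(1) = (-85/3) - (35/3) = -40.

-40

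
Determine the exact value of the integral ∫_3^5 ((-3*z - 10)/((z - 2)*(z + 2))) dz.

-4*log(3) - log(5) + log(7)

Factor the denominator: z**2 - 4 = (z + 2)(z - 2).
Partial fractions: (-3*z - 10)/((z - 2)*(z + 2)) = 1/(z + 2) - 4/(z - 2).
An antiderivative is F(z) = -4*log(z - 2) + log(z + 2).
Then F(5) - F(3) = (log(7/81)) - (log(5)) = -4*log(3) - log(5) + log(7).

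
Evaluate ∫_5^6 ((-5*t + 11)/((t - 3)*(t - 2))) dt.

log(4/27)

Factor the denominator: t**2 - 5*t + 6 = (t - 2)(t - 3).
Partial fractions: (-5*t + 11)/((t - 3)*(t - 2)) = -1/(t - 2) - 4/(t - 3).
An antiderivative is F(t) = -4*log(t - 3) - log(t - 2).
Then F(6) - F(5) = (-4*log(3) - 2*log(2)) - (-log(48)) = log(4/27).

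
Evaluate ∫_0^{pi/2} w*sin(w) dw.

1

Integrate by parts once (u = w, dv = sin(w) dw).
An antiderivative is F(w) = -w*cos(w) + sin(w).
Then F(pi/2) - F(0) = (1) - (0) = 1.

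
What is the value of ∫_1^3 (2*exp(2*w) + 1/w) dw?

-exp(2) + log(3) + exp(6)

An antiderivative is F(w) = exp(2*w) + log(w).
Then F(3) - F(1) = (log(3) + exp(6)) - (exp(2)) = -exp(2) + log(3) + exp(6).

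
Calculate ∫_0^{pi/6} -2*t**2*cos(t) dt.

-sqrt(3)*pi/3 - pi**2/36 + 2

Integrate by parts twice (u = t^2, dv = -2*cos(t) dt).
An antiderivative is F(t) = -2*t**2*sin(t) - 4*t*cos(t) + 4*sin(t).
Then F(pi/6) - F(0) = (-sqrt(3)*pi/3 - pi**2/36 + 2) - (0) = -sqrt(3)*pi/3 - pi**2/36 + 2.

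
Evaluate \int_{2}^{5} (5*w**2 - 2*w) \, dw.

174

By the power rule, an antiderivative is F(w) = 5*w**3/3 - w**2.
Then F(5) - F(2) = (550/3) - (28/3) = 174.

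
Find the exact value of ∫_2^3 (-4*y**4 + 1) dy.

-839/5

By the power rule, an antiderivative is F(y) = -4*y**5/5 + y.
Then F(3) - F(2) = (-957/5) - (-118/5) = -839/5.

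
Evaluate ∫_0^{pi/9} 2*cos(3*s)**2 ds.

sqrt(3)/12 + pi/9

Use the identity cos^2(3*s) = (1 + cos(6*s))/2.
An antiderivative is F(s) = s + sin(6*s)/6.
Then F(pi/9) - F(0) = (sqrt(3)/12 + pi/9) - (0) = sqrt(3)/12 + pi/9.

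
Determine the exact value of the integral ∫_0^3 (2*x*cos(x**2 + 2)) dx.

Let u = x**2 + 2, so du = 2*x dx. When x = 0, u = 2; when x = 3, u = 11.
The integral becomes ∫ cos(u) du from 2 to 11, with antiderivative sin(u).
Back in x: F(x) = sin(x**2 + 2).
Then F(3) - F(0) = (sin(11)) - (sin(2)) = sin(11) - sin(2).

sin(11) - sin(2)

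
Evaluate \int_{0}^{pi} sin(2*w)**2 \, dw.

pi/2

Use the identity sin^2(2*w) = (1 - cos(4*w))/2.
An antiderivative is F(w) = w/2 - sin(4*w)/8.
Then F(pi) - F(0) = (pi/2) - (0) = pi/2.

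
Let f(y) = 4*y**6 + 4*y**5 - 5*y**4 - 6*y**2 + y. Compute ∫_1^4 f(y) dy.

153303/14

By the power rule, an antiderivative is F(y) = 4*y**7/7 + 2*y**6/3 - y**5 - 2*y**3 + y**2/2.
Then F(4) - F(1) = (229928/21) - (-53/42) = 153303/14.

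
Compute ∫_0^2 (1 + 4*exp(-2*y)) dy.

An antiderivative is F(y) = y - 2*exp(-2*y).
Then F(2) - F(0) = (2 - 2*exp(-4)) - (-2) = 4 - 2*exp(-4).

4 - 2*exp(-4)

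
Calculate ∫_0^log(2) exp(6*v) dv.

Let u = exp(v), so du = exp(v) dv. When v = 0, u = 1; when v = log(2), u = 2.
The integral becomes ∫ u**5 du from 1 to 2, with antiderivative u**6/6.
Back in v: F(v) = exp(6*v)/6.
Then F(log(2)) - F(0) = (32/3) - (1/6) = 21/2.

21/2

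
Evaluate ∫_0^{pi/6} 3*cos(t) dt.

An antiderivative is F(t) = 3*sin(t).
Then F(pi/6) - F(0) = (3/2) - (0) = 3/2.

3/2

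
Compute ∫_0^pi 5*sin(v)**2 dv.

Use the identity sin^2(v) = (1 - cos(2*v))/2.
An antiderivative is F(v) = 5*v/2 - 5*sin(2*v)/4.
Then F(pi) - F(0) = (5*pi/2) - (0) = 5*pi/2.

5*pi/2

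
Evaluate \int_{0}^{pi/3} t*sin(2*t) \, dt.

Integrate by parts once (u = t, dv = sin(2*t) dt).
An antiderivative is F(t) = -t*cos(2*t)/2 + sin(2*t)/4.
Then F(pi/3) - F(0) = (sqrt(3)/8 + pi/12) - (0) = sqrt(3)/8 + pi/12.

sqrt(3)/8 + pi/12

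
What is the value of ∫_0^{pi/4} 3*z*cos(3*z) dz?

-1/3 - sqrt(2)/6 + sqrt(2)*pi/8

Integrate by parts once (u = z, dv = 3*cos(3*z) dz).
An antiderivative is F(z) = z*sin(3*z) + cos(3*z)/3.
Then F(pi/4) - F(0) = (sqrt(2)*(-4 + 3*pi)/24) - (1/3) = -1/3 - sqrt(2)/6 + sqrt(2)*pi/8.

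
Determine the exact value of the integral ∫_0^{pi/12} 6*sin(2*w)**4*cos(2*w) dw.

3/160

Let u = sin(2*w), so du = 2*cos(2*w) dw. When w = 0, u = 0; when w = pi/12, u = 1/2.
The integral becomes 3·∫ u**4 du from 0 to 1/2, with antiderivative 3*u**5/5.
Back in w: F(w) = 3*sin(2*w)**5/5.
Then F(pi/12) - F(0) = (3/160) - (0) = 3/160.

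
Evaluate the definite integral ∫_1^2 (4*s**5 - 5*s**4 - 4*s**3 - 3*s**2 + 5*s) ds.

By the power rule, an antiderivative is F(s) = 2*s**6/3 - s**5 - s**4 - s**3 + 5*s**2/2.
Then F(2) - F(1) = (-10/3) - (1/6) = -7/2.

-7/2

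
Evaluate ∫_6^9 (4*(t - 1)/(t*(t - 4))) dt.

Factor the denominator: t**2 - 4*t = t(t - 4).
Partial fractions: 4*(t - 1)/(t*(t - 4)) = 1/t + 3/(t - 4).
An antiderivative is F(t) = log(t) + 3*log(t - 4).
Then F(9) - F(6) = (2*log(3) + 3*log(5)) - (log(48)) = -4*log(2) + log(3) + 3*log(5).

-4*log(2) + log(3) + 3*log(5)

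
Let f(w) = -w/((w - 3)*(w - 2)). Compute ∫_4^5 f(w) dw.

Factor the denominator: w**2 - 5*w + 6 = (w - 2)(w - 3).
Partial fractions: -w/((w - 3)*(w - 2)) = 2/(w - 2) - 3/(w - 3).
An antiderivative is F(w) = -3*log(w - 3) + 2*log(w - 2).
Then F(5) - F(4) = (log(9/8)) - (log(4)) = log(9/32).

log(9/32)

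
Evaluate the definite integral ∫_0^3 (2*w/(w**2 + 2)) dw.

Let u = w**2 + 2, so du = 2*w dw. When w = 0, u = 2; when w = 3, u = 11.
The integral becomes ∫ 1/u du from 2 to 11, with antiderivative log(u).
Back in w: F(w) = log(w**2 + 2).
Then F(3) - F(0) = (log(11)) - (log(2)) = log(11/2).

log(11/2)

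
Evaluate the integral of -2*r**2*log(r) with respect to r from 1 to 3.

52/9 - 18*log(3)

Integrate by parts once (u = ln r, dv = -2*r**2 dr).
An antiderivative is F(r) = -2*r**3*(3*log(r) - 1)/9.
Then F(3) - F(1) = (6 - 18*log(3)) - (2/9) = 52/9 - 18*log(3).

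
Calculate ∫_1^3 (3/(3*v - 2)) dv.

An antiderivative is F(v) = log(3*v - 2).
Then F(3) - F(1) = (log(7)) - (0) = log(7).

log(7)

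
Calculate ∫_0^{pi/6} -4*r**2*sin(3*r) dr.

Integrate by parts twice (u = r^2, dv = -4*sin(3*r) dr).
An antiderivative is F(r) = 4*r**2*cos(3*r)/3 - 8*r*sin(3*r)/9 - 8*cos(3*r)/27.
Then F(pi/6) - F(0) = (-4*pi/27) - (-8/27) = 8/27 - 4*pi/27.

8/27 - 4*pi/27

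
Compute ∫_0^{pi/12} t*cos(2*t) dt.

-1/4 + pi/48 + sqrt(3)/8

Integrate by parts once (u = t, dv = cos(2*t) dt).
An antiderivative is F(t) = t*sin(2*t)/2 + cos(2*t)/4.
Then F(pi/12) - F(0) = (pi/48 + sqrt(3)/8) - (1/4) = -1/4 + pi/48 + sqrt(3)/8.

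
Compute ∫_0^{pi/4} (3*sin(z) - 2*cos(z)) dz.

3 - 5*sqrt(2)/2

An antiderivative is F(z) = -2*sin(z) - 3*cos(z).
Then F(pi/4) - F(0) = (-5*sqrt(2)/2) - (-3) = 3 - 5*sqrt(2)/2.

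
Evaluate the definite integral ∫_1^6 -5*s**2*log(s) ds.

-360*log(3) - 360*log(2) + 1075/9

Integrate by parts once (u = ln s, dv = -5*s**2 ds).
An antiderivative is F(s) = -5*s**3*(3*log(s) - 1)/9.
Then F(6) - F(1) = (-360*log(3) - 360*log(2) + 120) - (5/9) = -360*log(3) - 360*log(2) + 1075/9.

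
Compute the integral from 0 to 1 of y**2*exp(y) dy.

Integrate by parts twice (u = y^2, dv = exp(y) dy).
An antiderivative is F(y) = (y**2 - 2*y + 2)*exp(y).
Then F(1) - F(0) = (E) - (2) = -2 + E.

-2 + E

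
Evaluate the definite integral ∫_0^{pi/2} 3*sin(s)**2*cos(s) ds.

Let u = sin(s), so du = cos(s) ds. When s = 0, u = 0; when s = pi/2, u = 1.
The integral becomes 3·∫ u**2 du from 0 to 1, with antiderivative u**3.
Back in s: F(s) = sin(s)**3.
Then F(pi/2) - F(0) = (1) - (0) = 1.

1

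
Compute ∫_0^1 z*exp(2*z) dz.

1/4 + exp(2)/4

Integrate by parts once (u = z, dv = exp(2*z) dz).
An antiderivative is F(z) = (2*z - 1)*exp(2*z)/4.
Then F(1) - F(0) = (exp(2)/4) - (-1/4) = 1/4 + exp(2)/4.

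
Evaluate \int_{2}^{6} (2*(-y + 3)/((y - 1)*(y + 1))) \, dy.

-4*log(7) + 2*log(5) + 4*log(3)

Factor the denominator: y**2 - 1 = (y + 1)(y - 1).
Partial fractions: 2*(-y + 3)/((y - 1)*(y + 1)) = -4/(y + 1) + 2/(y - 1).
An antiderivative is F(y) = 2*log(y - 1) - 4*log(y + 1).
Then F(6) - F(2) = (-4*log(7) + 2*log(5)) - (-log(81)) = -4*log(7) + 2*log(5) + 4*log(3).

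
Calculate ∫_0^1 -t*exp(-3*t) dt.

Integrate by parts once (u = t, dv = -exp(-3*t) dt).
An antiderivative is F(t) = (3*t + 1)*exp(-3*t)/9.
Then F(1) - F(0) = (4*exp(-3)/9) - (1/9) = (4 - exp(3))*exp(-3)/9.

(4 - exp(3))*exp(-3)/9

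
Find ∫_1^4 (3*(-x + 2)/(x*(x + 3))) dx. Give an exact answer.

Factor the denominator: x**2 + 3*x = (x + 3)x.
Partial fractions: 3*(-x + 2)/(x*(x + 3)) = -5/(x + 3) + 2/x.
An antiderivative is F(x) = 2*log(x) - 5*log(x + 3).
Then F(4) - F(1) = (-5*log(7) + 4*log(2)) - (-10*log(2)) = -5*log(7) + 14*log(2).

-5*log(7) + 14*log(2)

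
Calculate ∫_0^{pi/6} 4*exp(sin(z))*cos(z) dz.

Let u = sin(z), so du = cos(z) dz. When z = 0, u = 0; when z = pi/6, u = 1/2.
The integral becomes 4·∫ exp(u) du from 0 to 1/2, with antiderivative 4*exp(u).
Back in z: F(z) = 4*exp(sin(z)).
Then F(pi/6) - F(0) = (4*exp(1/2)) - (4) = -4 + 4*exp(1/2).

-4 + 4*exp(1/2)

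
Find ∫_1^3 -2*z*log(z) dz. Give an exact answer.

4 - 9*log(3)

Integrate by parts once (u = ln z, dv = -2*z dz).
An antiderivative is F(z) = -z**2*(2*log(z) - 1)/2.
Then F(3) - F(1) = (9/2 - 9*log(3)) - (1/2) = 4 - 9*log(3).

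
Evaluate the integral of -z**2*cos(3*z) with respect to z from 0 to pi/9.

Integrate by parts twice (u = z^2, dv = -cos(3*z) dz).
An antiderivative is F(z) = -z**2*sin(3*z)/3 - 2*z*cos(3*z)/9 + 2*sin(3*z)/27.
Then F(pi/9) - F(0) = (-pi/81 - sqrt(3)*pi**2/486 + sqrt(3)/27) - (0) = -pi/81 - sqrt(3)*pi**2/486 + sqrt(3)/27.

-pi/81 - sqrt(3)*pi**2/486 + sqrt(3)/27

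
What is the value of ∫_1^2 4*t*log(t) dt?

Integrate by parts once (u = ln t, dv = 4*t dt).
An antiderivative is F(t) = t**2*(2*log(t) - 1).
Then F(2) - F(1) = (-4 + 8*log(2)) - (-1) = -3 + 8*log(2).

-3 + 8*log(2)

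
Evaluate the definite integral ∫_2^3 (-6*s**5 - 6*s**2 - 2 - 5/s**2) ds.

-4235/6

By the power rule, an antiderivative is F(s) = -s**6 - 2*s**3 - 2*s + 5/s.
Then F(3) - F(2) = (-2362/3) - (-163/2) = -4235/6.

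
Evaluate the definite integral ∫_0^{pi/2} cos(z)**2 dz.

Use the identity cos^2(z) = (1 + cos(2*z))/2.
An antiderivative is F(z) = z/2 + sin(2*z)/4.
Then F(pi/2) - F(0) = (pi/4) - (0) = pi/4.

pi/4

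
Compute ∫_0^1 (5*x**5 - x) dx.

By the power rule, an antiderivative is F(x) = 5*x**6/6 - x**2/2.
Then F(1) - F(0) = (1/3) - (0) = 1/3.

1/3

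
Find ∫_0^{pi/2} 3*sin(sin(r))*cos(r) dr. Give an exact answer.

3 - 3*cos(1)

Let u = sin(r), so du = cos(r) dr. When r = 0, u = 0; when r = pi/2, u = 1.
The integral becomes 3·∫ sin(u) du from 0 to 1, with antiderivative -3*cos(u).
Back in r: F(r) = -3*cos(sin(r)).
Then F(pi/2) - F(0) = (-3*cos(1)) - (-3) = 3 - 3*cos(1).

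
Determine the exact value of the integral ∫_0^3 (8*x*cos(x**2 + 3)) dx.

4*sin(12) - 4*sin(3)

Let u = x**2 + 3, so du = 2*x dx. When x = 0, u = 3; when x = 3, u = 12.
The integral becomes 4·∫ cos(u) du from 3 to 12, with antiderivative 4*sin(u).
Back in x: F(x) = 4*sin(x**2 + 3).
Then F(3) - F(0) = (4*sin(12)) - (4*sin(3)) = 4*sin(12) - 4*sin(3).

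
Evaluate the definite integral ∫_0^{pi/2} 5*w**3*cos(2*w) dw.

Integrate by parts 3 times (u = w^3, dv = 5*cos(2*w) dw).
An antiderivative is F(w) = 5*w**3*sin(2*w)/2 + 15*w**2*cos(2*w)/4 - 15*w*sin(2*w)/4 - 15*cos(2*w)/8.
Then F(pi/2) - F(0) = (15/8 - 15*pi**2/16) - (-15/8) = 15/4 - 15*pi**2/16.

15/4 - 15*pi**2/16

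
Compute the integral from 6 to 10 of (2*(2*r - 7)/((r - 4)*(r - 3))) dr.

log(49)

Factor the denominator: r**2 - 7*r + 12 = (r - 3)(r - 4).
Partial fractions: 2*(2*r - 7)/((r - 4)*(r - 3)) = 2/(r - 3) + 2/(r - 4).
An antiderivative is F(r) = 2*log(r - 4) + 2*log(r - 3).
Then F(10) - F(6) = (2*log(2) + 2*log(3) + 2*log(7)) - (log(36)) = log(49).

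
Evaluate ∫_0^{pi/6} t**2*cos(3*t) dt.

-2/27 + pi**2/108

Integrate by parts twice (u = t^2, dv = cos(3*t) dt).
An antiderivative is F(t) = t**2*sin(3*t)/3 + 2*t*cos(3*t)/9 - 2*sin(3*t)/27.
Then F(pi/6) - F(0) = (-2/27 + pi**2/108) - (0) = -2/27 + pi**2/108.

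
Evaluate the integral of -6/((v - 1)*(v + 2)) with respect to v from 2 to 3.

log(25/64)

Factor the denominator: v**2 + v - 2 = (v + 2)(v - 1).
Partial fractions: -6/((v - 1)*(v + 2)) = 2/(v + 2) - 2/(v - 1).
An antiderivative is F(v) = -2*log(v - 1) + 2*log(v + 2).
Then F(3) - F(2) = (log(25/4)) - (log(16)) = log(25/64).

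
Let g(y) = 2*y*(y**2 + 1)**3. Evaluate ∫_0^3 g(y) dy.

Let u = y**2 + 1, so du = 2*y dy. When y = 0, u = 1; when y = 3, u = 10.
The integral becomes ∫ u**3 du from 1 to 10, with antiderivative u**4/4.
Back in y: F(y) = (y**2 + 1)**4/4.
Then F(3) - F(0) = (2500) - (1/4) = 9999/4.

9999/4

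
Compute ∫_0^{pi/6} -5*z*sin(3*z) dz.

Integrate by parts once (u = z, dv = -5*sin(3*z) dz).
An antiderivative is F(z) = 5*z*cos(3*z)/3 - 5*sin(3*z)/9.
Then F(pi/6) - F(0) = (-5/9) - (0) = -5/9.

-5/9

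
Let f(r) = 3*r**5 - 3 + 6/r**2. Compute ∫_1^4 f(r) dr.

By the power rule, an antiderivative is F(r) = r**6/2 - 3*r - 6/r.
Then F(4) - F(1) = (4069/2) - (-17/2) = 2043.

2043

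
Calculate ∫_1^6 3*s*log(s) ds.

Integrate by parts once (u = ln s, dv = 3*s ds).
An antiderivative is F(s) = 3*s**2*(2*log(s) - 1)/4.
Then F(6) - F(1) = (-27 + 54*log(2) + 54*log(3)) - (-3/4) = -105/4 + 54*log(2) + 54*log(3).

-105/4 + 54*log(2) + 54*log(3)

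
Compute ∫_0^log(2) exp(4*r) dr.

Let u = exp(r), so du = exp(r) dr. When r = 0, u = 1; when r = log(2), u = 2.
The integral becomes ∫ u**3 du from 1 to 2, with antiderivative u**4/4.
Back in r: F(r) = exp(4*r)/4.
Then F(log(2)) - F(0) = (4) - (1/4) = 15/4.

15/4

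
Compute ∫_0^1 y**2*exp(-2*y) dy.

Integrate by parts twice (u = y^2, dv = exp(-2*y) dy).
An antiderivative is F(y) = (-2*y**2 - 2*y - 1)*exp(-2*y)/4.
Then F(1) - F(0) = (-5*exp(-2)/4) - (-1/4) = (-5 + exp(2))*exp(-2)/4.

(-5 + exp(2))*exp(-2)/4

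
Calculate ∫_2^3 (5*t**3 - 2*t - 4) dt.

By the power rule, an antiderivative is F(t) = 5*t**4/4 - t**2 - 4*t.
Then F(3) - F(2) = (321/4) - (8) = 289/4.

289/4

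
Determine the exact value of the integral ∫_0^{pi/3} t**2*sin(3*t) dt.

Integrate by parts twice (u = t^2, dv = sin(3*t) dt).
An antiderivative is F(t) = -t**2*cos(3*t)/3 + 2*t*sin(3*t)/9 + 2*cos(3*t)/27.
Then F(pi/3) - F(0) = (-2/27 + pi**2/27) - (2/27) = -4/27 + pi**2/27.

-4/27 + pi**2/27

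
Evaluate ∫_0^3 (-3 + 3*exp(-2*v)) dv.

An antiderivative is F(v) = -3*v - 3*exp(-2*v)/2.
Then F(3) - F(0) = (-9 - 3*exp(-6)/2) - (-3/2) = -15/2 - 3*exp(-6)/2.

-15/2 - 3*exp(-6)/2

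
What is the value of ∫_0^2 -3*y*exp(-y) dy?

-3 + 9*exp(-2)

Integrate by parts once (u = y, dv = -3*exp(-y) dy).
An antiderivative is F(y) = (3*y + 3)*exp(-y).
Then F(2) - F(0) = (9*exp(-2)) - (3) = -3 + 9*exp(-2).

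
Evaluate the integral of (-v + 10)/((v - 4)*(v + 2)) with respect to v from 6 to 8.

Factor the denominator: v**2 - 2*v - 8 = (v + 2)(v - 4).
Partial fractions: (-v + 10)/((v - 4)*(v + 2)) = -2/(v + 2) + 1/(v - 4).
An antiderivative is F(v) = log(v - 4) - 2*log(v + 2).
Then F(8) - F(6) = (-log(25)) - (-log(32)) = log(32/25).

log(32/25)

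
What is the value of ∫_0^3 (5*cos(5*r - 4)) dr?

sin(11) + sin(4)

Let u = 5*r - 4, so du = 5 dr. When r = 0, u = -4; when r = 3, u = 11.
The integral becomes ∫ cos(u) du from -4 to 11, with antiderivative sin(u).
Back in r: F(r) = sin(5*r - 4).
Then F(3) - F(0) = (sin(11)) - (-sin(4)) = sin(11) + sin(4).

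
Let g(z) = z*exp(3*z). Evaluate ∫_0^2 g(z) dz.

1/9 + 5*exp(6)/9

Integrate by parts once (u = z, dv = exp(3*z) dz).
An antiderivative is F(z) = (3*z - 1)*exp(3*z)/9.
Then F(2) - F(0) = (5*exp(6)/9) - (-1/9) = 1/9 + 5*exp(6)/9.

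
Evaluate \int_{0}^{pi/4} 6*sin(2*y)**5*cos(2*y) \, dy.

1/2

Let u = sin(2*y), so du = 2*cos(2*y) dy. When y = 0, u = 0; when y = pi/4, u = 1.
The integral becomes 3·∫ u**5 du from 0 to 1, with antiderivative u**6/2.
Back in y: F(y) = sin(2*y)**6/2.
Then F(pi/4) - F(0) = (1/2) - (0) = 1/2.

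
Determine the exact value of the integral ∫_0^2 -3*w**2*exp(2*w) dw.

Integrate by parts twice (u = w^2, dv = -3*exp(2*w) dw).
An antiderivative is F(w) = (-6*w**2 + 6*w - 3)*exp(2*w)/4.
Then F(2) - F(0) = (-15*exp(4)/4) - (-3/4) = 3/4 - 15*exp(4)/4.

3/4 - 15*exp(4)/4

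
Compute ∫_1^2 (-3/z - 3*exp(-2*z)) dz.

-3*log(2) - 3*exp(-2)/2 + 3*exp(-4)/2

An antiderivative is F(z) = -3*log(z) + 3*exp(-2*z)/2.
Then F(2) - F(1) = (-3*log(2) + 3*exp(-4)/2) - (3*exp(-2)/2) = -3*log(2) - 3*exp(-2)/2 + 3*exp(-4)/2.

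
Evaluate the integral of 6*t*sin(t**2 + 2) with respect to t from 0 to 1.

3*cos(2) - 3*cos(3)

Let u = t**2 + 2, so du = 2*t dt. When t = 0, u = 2; when t = 1, u = 3.
The integral becomes 3·∫ sin(u) du from 2 to 3, with antiderivative -3*cos(u).
Back in t: F(t) = -3*cos(t**2 + 2).
Then F(1) - F(0) = (-3*cos(3)) - (-3*cos(2)) = 3*cos(2) - 3*cos(3).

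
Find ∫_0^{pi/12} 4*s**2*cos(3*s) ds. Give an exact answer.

sqrt(2)*(-32 + pi**2 + 8*pi)/216

Integrate by parts twice (u = s^2, dv = 4*cos(3*s) ds).
An antiderivative is F(s) = 4*s**2*sin(3*s)/3 + 8*s*cos(3*s)/9 - 8*sin(3*s)/27.
Then F(pi/12) - F(0) = (sqrt(2)*(-32 + pi**2 + 8*pi)/216) - (0) = sqrt(2)*(-32 + pi**2 + 8*pi)/216.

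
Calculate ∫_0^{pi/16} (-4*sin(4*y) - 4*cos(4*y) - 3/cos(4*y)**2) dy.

An antiderivative is F(y) = -sin(4*y) + cos(4*y) - 3*tan(4*y)/4.
Then F(pi/16) - F(0) = (-3/4) - (1) = -7/4.

-7/4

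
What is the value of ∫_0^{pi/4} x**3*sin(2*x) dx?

-3/8 + 3*pi**2/64

Integrate by parts 3 times (u = x^3, dv = sin(2*x) dx).
An antiderivative is F(x) = -x**3*cos(2*x)/2 + 3*x**2*sin(2*x)/4 + 3*x*cos(2*x)/4 - 3*sin(2*x)/8.
Then F(pi/4) - F(0) = (-3/8 + 3*pi**2/64) - (0) = -3/8 + 3*pi**2/64.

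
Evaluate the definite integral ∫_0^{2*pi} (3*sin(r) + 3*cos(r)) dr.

0

An antiderivative is F(r) = 3*sin(r) - 3*cos(r).
Then F(2*pi) - F(0) = (-3) - (-3) = 0.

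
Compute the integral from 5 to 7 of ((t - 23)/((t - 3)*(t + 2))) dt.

Factor the denominator: t**2 - t - 6 = (t + 2)(t - 3).
Partial fractions: (t - 23)/((t - 3)*(t + 2)) = 5/(t + 2) - 4/(t - 3).
An antiderivative is F(t) = -4*log(t - 3) + 5*log(t + 2).
Then F(7) - F(5) = (-8*log(2) + 10*log(3)) - (-4*log(2) + 5*log(7)) = -5*log(7) - 4*log(2) + 10*log(3).

-5*log(7) - 4*log(2) + 10*log(3)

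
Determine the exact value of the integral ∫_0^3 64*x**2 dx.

576

Let u = 4*x, so du = 4 dx. When x = 0, u = 0; when x = 3, u = 12.
The integral becomes ∫ u**2 du from 0 to 12, with antiderivative u**3/3.
Back in x: F(x) = 64*x**3/3.
Then F(3) - F(0) = (576) - (0) = 576.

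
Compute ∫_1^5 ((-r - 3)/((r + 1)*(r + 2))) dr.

log(7/27)

Factor the denominator: r**2 + 3*r + 2 = (r + 2)(r + 1).
Partial fractions: (-r - 3)/((r + 1)*(r + 2)) = 1/(r + 2) - 2/(r + 1).
An antiderivative is F(r) = -2*log(r + 1) + log(r + 2).
Then F(5) - F(1) = (log(7/36)) - (log(3/4)) = log(7/27).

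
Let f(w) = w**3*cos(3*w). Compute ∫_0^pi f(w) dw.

Integrate by parts 3 times (u = w^3, dv = cos(3*w) dw).
An antiderivative is F(w) = w**3*sin(3*w)/3 + w**2*cos(3*w)/3 - 2*w*sin(3*w)/9 - 2*cos(3*w)/27.
Then F(pi) - F(0) = (2/27 - pi**2/3) - (-2/27) = 4/27 - pi**2/3.

4/27 - pi**2/3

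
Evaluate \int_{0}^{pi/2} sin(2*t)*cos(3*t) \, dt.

-2/5

Use the identity sin(2*t)cos(3*t) = [sin(5*t) + sin(-t)]/2.
An antiderivative is F(t) = cos(t)/2 - cos(5*t)/10.
Then F(pi/2) - F(0) = (0) - (2/5) = -2/5.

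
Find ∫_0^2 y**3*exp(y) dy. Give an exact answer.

6 + 2*exp(2)

Integrate by parts 3 times (u = y^3, dv = exp(y) dy).
An antiderivative is F(y) = (y**3 - 3*y**2 + 6*y - 6)*exp(y).
Then F(2) - F(0) = (2*exp(2)) - (-6) = 6 + 2*exp(2).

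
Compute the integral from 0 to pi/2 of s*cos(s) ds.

-1 + pi/2

Integrate by parts once (u = s, dv = cos(s) ds).
An antiderivative is F(s) = s*sin(s) + cos(s).
Then F(pi/2) - F(0) = (pi/2) - (1) = -1 + pi/2.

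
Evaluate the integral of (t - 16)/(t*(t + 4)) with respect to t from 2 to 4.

Factor the denominator: t**2 + 4*t = (t + 4)t.
Partial fractions: (t - 16)/(t*(t + 4)) = 5/(t + 4) - 4/t.
An antiderivative is F(t) = -4*log(t) + 5*log(t + 4).
Then F(4) - F(2) = (7*log(2)) - (log(2) + 5*log(3)) = -5*log(3) + 6*log(2).

-5*log(3) + 6*log(2)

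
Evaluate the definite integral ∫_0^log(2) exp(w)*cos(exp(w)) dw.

-sin(1) + sin(2)

Let u = exp(w), so du = exp(w) dw. When w = 0, u = 1; when w = log(2), u = 2.
The integral becomes ∫ cos(u) du from 1 to 2, with antiderivative sin(u).
Back in w: F(w) = sin(exp(w)).
Then F(log(2)) - F(0) = (sin(2)) - (sin(1)) = -sin(1) + sin(2).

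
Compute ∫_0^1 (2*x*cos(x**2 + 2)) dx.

Let u = x**2 + 2, so du = 2*x dx. When x = 0, u = 2; when x = 1, u = 3.
The integral becomes ∫ cos(u) du from 2 to 3, with antiderivative sin(u).
Back in x: F(x) = sin(x**2 + 2).
Then F(1) - F(0) = (sin(3)) - (sin(2)) = -sin(2) + sin(3).

-sin(2) + sin(3)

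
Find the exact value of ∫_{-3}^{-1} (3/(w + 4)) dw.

log(27)

An antiderivative is F(w) = 3*log(w + 4).
Then F(-1) - F(-3) = (log(27)) - (0) = log(27).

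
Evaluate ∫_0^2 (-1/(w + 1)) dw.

-log(3)

An antiderivative is F(w) = -log(w + 1).
Then F(2) - F(0) = (-log(3)) - (0) = -log(3).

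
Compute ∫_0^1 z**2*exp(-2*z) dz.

(-5 + exp(2))*exp(-2)/4

Integrate by parts twice (u = z^2, dv = exp(-2*z) dz).
An antiderivative is F(z) = (-2*z**2 - 2*z - 1)*exp(-2*z)/4.
Then F(1) - F(0) = (-5*exp(-2)/4) - (-1/4) = (-5 + exp(2))*exp(-2)/4.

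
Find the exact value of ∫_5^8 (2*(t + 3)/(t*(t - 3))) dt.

Factor the denominator: t**2 - 3*t = t(t - 3).
Partial fractions: 2*(t + 3)/(t*(t - 3)) = -2/t + 4/(t - 3).
An antiderivative is F(t) = -2*log(t) + 4*log(t - 3).
Then F(8) - F(5) = (-6*log(2) + 4*log(5)) - (log(16/25)) = -10*log(2) + 6*log(5).

-10*log(2) + 6*log(5)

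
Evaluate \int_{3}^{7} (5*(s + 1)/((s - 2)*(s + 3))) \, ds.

Factor the denominator: s**2 + s - 6 = (s + 3)(s - 2).
Partial fractions: 5*(s + 1)/((s - 2)*(s + 3)) = 2/(s + 3) + 3/(s - 2).
An antiderivative is F(s) = 3*log(s - 2) + 2*log(s + 3).
Then F(7) - F(3) = (2*log(2) + 5*log(5)) - (log(36)) = -2*log(3) + 5*log(5).

-2*log(3) + 5*log(5)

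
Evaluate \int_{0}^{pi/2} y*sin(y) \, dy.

1

Integrate by parts once (u = y, dv = sin(y) dy).
An antiderivative is F(y) = -y*cos(y) + sin(y).
Then F(pi/2) - F(0) = (1) - (0) = 1.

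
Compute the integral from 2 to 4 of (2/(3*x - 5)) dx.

An antiderivative is F(x) = 2*log(3*x - 5)/3.
Then F(4) - F(2) = (2*log(7)/3) - (0) = 2*log(7)/3.

2*log(7)/3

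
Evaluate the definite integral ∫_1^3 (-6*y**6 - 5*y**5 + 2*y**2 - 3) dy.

-51850/21

By the power rule, an antiderivative is F(y) = -6*y**7/7 - 5*y**6/6 + 2*y**3/3 - 3*y.
Then F(3) - F(1) = (-34623/14) - (-169/42) = -51850/21.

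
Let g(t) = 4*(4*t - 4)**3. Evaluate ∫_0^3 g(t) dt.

Let u = 4*t - 4, so du = 4 dt. When t = 0, u = -4; when t = 3, u = 8.
The integral becomes ∫ u**3 du from -4 to 8, with antiderivative u**4/4.
Back in t: F(t) = (4*t - 4)**4/4.
Then F(3) - F(0) = (1024) - (64) = 960.

960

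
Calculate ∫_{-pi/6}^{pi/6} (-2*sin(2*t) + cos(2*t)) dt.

sqrt(3)/2

An antiderivative is F(t) = sin(2*t)/2 + cos(2*t).
Then F(pi/6) - F(-pi/6) = (sqrt(3)/4 + 1/2) - (1/2 - sqrt(3)/4) = sqrt(3)/2.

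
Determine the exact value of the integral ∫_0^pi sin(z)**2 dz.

Use the identity sin^2(z) = (1 - cos(2*z))/2.
An antiderivative is F(z) = z/2 - sin(2*z)/4.
Then F(pi) - F(0) = (pi/2) - (0) = pi/2.

pi/2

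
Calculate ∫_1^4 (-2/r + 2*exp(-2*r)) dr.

An antiderivative is F(r) = -2*log(r) - exp(-2*r).
Then F(4) - F(1) = (-4*log(2) - exp(-8)) - (-exp(-2)) = -4*log(2) - exp(-8) + exp(-2).

-4*log(2) - exp(-8) + exp(-2)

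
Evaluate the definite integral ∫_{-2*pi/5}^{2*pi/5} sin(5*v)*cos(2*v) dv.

0

Use the identity sin(5*v)cos(2*v) = [sin(7*v) + sin(3*v)]/2.
An antiderivative is F(v) = -cos(3*v)/6 - cos(7*v)/14.
Then F(2*pi/5) - F(-2*pi/5) = (5/84 + 5*sqrt(5)/84) - (5/84 + 5*sqrt(5)/84) = 0.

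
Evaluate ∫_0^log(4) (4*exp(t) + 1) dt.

log(4) + 12

An antiderivative is F(t) = t + 4*exp(t).
Then F(log(4)) - F(0) = (log(4) + 16) - (4) = log(4) + 12.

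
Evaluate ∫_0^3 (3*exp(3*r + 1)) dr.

-exp(1) + exp(10)

Let u = 3*r + 1, so du = 3 dr. When r = 0, u = 1; when r = 3, u = 10.
The integral becomes ∫ exp(u) du from 1 to 10, with antiderivative exp(u).
Back in r: F(r) = exp(3*r + 1).
Then F(3) - F(0) = (exp(10)) - (exp(1)) = -exp(1) + exp(10).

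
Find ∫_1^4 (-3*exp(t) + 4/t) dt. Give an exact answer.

An antiderivative is F(t) = -3*exp(t) + 4*log(t).
Then F(4) - F(1) = (-3*exp(4) + 8*log(2)) - (-3*exp(1)) = -3*exp(4) + 8*log(2) + 3*exp(1).

-3*exp(4) + 8*log(2) + 3*exp(1)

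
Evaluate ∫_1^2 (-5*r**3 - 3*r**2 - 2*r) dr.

-115/4

By the power rule, an antiderivative is F(r) = -5*r**4/4 - r**3 - r**2.
Then F(2) - F(1) = (-32) - (-13/4) = -115/4.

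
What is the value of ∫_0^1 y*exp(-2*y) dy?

(-3 + exp(2))*exp(-2)/4

Integrate by parts once (u = y, dv = exp(-2*y) dy).
An antiderivative is F(y) = (-2*y - 1)*exp(-2*y)/4.
Then F(1) - F(0) = (-3*exp(-2)/4) - (-1/4) = (-3 + exp(2))*exp(-2)/4.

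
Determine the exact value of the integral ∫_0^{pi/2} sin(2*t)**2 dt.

pi/4

Use the identity sin^2(2*t) = (1 - cos(4*t))/2.
An antiderivative is F(t) = t/2 - sin(4*t)/8.
Then F(pi/2) - F(0) = (pi/4) - (0) = pi/4.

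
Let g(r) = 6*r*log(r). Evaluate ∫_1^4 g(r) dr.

-45/2 + 96*log(2)

Integrate by parts once (u = ln r, dv = 6*r dr).
An antiderivative is F(r) = 3*r**2*(2*log(r) - 1)/2.
Then F(4) - F(1) = (-24 + 96*log(2)) - (-3/2) = -45/2 + 96*log(2).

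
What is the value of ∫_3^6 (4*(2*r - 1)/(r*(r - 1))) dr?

Factor the denominator: r**2 - r = r(r - 1).
Partial fractions: 4*(2*r - 1)/(r*(r - 1)) = 4/r + 4/(r - 1).
An antiderivative is F(r) = 4*log(r) + 4*log(r - 1).
Then F(6) - F(3) = (4*log(2) + 4*log(3) + 4*log(5)) - (4*log(2) + 4*log(3)) = 4*log(5).

4*log(5)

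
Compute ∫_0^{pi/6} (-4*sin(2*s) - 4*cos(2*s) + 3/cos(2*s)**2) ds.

An antiderivative is F(s) = -2*sin(2*s) + 2*cos(2*s) + 3*tan(2*s)/2.
Then F(pi/6) - F(0) = (sqrt(3)/2 + 1) - (2) = -1 + sqrt(3)/2.

-1 + sqrt(3)/2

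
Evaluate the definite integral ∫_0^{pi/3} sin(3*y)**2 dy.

pi/6

Use the identity sin^2(3*y) = (1 - cos(6*y))/2.
An antiderivative is F(y) = y/2 - sin(6*y)/12.
Then F(pi/3) - F(0) = (pi/6) - (0) = pi/6.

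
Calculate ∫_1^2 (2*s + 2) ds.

5

By the power rule, an antiderivative is F(s) = s**2 + 2*s.
Then F(2) - F(1) = (8) - (3) = 5.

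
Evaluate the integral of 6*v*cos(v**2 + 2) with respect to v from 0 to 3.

3*sin(11) - 3*sin(2)

Let u = v**2 + 2, so du = 2*v dv. When v = 0, u = 2; when v = 3, u = 11.
The integral becomes 3·∫ cos(u) du from 2 to 11, with antiderivative 3*sin(u).
Back in v: F(v) = 3*sin(v**2 + 2).
Then F(3) - F(0) = (3*sin(11)) - (3*sin(2)) = 3*sin(11) - 3*sin(2).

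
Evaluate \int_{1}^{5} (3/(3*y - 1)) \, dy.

log(7)

An antiderivative is F(y) = log(3*y - 1).
Then F(5) - F(1) = (log(14)) - (log(2)) = log(7).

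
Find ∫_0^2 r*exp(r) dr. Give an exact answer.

1 + exp(2)

Integrate by parts once (u = r, dv = exp(r) dr).
An antiderivative is F(r) = (r - 1)*exp(r).
Then F(2) - F(0) = (exp(2)) - (-1) = 1 + exp(2).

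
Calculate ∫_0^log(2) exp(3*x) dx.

Let u = exp(x), so du = exp(x) dx. When x = 0, u = 1; when x = log(2), u = 2.
The integral becomes ∫ u**2 du from 1 to 2, with antiderivative u**3/3.
Back in x: F(x) = exp(3*x)/3.
Then F(log(2)) - F(0) = (8/3) - (1/3) = 7/3.

7/3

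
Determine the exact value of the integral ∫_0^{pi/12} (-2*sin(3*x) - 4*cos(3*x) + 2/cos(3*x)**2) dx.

An antiderivative is F(x) = -4*sin(3*x)/3 + 2*cos(3*x)/3 + 2*tan(3*x)/3.
Then F(pi/12) - F(0) = (2/3 - sqrt(2)/3) - (2/3) = -sqrt(2)/3.

-sqrt(2)/3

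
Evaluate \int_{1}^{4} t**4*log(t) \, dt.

Integrate by parts once (u = ln t, dv = t**4 dt).
An antiderivative is F(t) = t**5*(5*log(t) - 1)/25.
Then F(4) - F(1) = (-1024/25 + 2048*log(2)/5) - (-1/25) = -1023/25 + 2048*log(2)/5.

-1023/25 + 2048*log(2)/5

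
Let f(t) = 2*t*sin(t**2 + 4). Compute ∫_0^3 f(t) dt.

Let u = t**2 + 4, so du = 2*t dt. When t = 0, u = 4; when t = 3, u = 13.
The integral becomes ∫ sin(u) du from 4 to 13, with antiderivative -cos(u).
Back in t: F(t) = -cos(t**2 + 4).
Then F(3) - F(0) = (-cos(13)) - (-cos(4)) = -cos(13) + cos(4).

-cos(13) + cos(4)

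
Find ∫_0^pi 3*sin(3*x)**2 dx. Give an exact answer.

3*pi/2

Use the identity sin^2(3*x) = (1 - cos(6*x))/2.
An antiderivative is F(x) = 3*x/2 - sin(6*x)/4.
Then F(pi) - F(0) = (3*pi/2) - (0) = 3*pi/2.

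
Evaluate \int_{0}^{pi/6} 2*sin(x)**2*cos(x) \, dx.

1/12

Let u = sin(x), so du = cos(x) dx. When x = 0, u = 0; when x = pi/6, u = 1/2.
The integral becomes 2·∫ u**2 du from 0 to 1/2, with antiderivative 2*u**3/3.
Back in x: F(x) = 2*sin(x)**3/3.
Then F(pi/6) - F(0) = (1/12) - (0) = 1/12.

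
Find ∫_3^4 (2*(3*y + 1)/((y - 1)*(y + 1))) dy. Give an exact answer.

Factor the denominator: y**2 - 1 = (y + 1)(y - 1).
Partial fractions: 2*(3*y + 1)/((y - 1)*(y + 1)) = 2/(y + 1) + 4/(y - 1).
An antiderivative is F(y) = 4*log(y - 1) + 2*log(y + 1).
Then F(4) - F(3) = (2*log(5) + 4*log(3)) - (8*log(2)) = -8*log(2) + 2*log(5) + 4*log(3).

-8*log(2) + 2*log(5) + 4*log(3)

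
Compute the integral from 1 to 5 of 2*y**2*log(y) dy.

Integrate by parts once (u = ln y, dv = 2*y**2 dy).
An antiderivative is F(y) = 2*y**3*(3*log(y) - 1)/9.
Then F(5) - F(1) = (-250/9 + 250*log(5)/3) - (-2/9) = -248/9 + 250*log(5)/3.

-248/9 + 250*log(5)/3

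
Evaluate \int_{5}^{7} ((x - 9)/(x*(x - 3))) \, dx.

Factor the denominator: x**2 - 3*x = x(x - 3).
Partial fractions: (x - 9)/(x*(x - 3)) = 3/x - 2/(x - 3).
An antiderivative is F(x) = 3*log(x) - 2*log(x - 3).
Then F(7) - F(5) = (-4*log(2) + 3*log(7)) - (-2*log(2) + 3*log(5)) = -3*log(5) - 2*log(2) + 3*log(7).

-3*log(5) - 2*log(2) + 3*log(7)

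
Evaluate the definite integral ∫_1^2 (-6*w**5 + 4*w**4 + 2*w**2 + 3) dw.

-458/15

By the power rule, an antiderivative is F(w) = -w**6 + 4*w**5/5 + 2*w**3/3 + 3*w.
Then F(2) - F(1) = (-406/15) - (52/15) = -458/15.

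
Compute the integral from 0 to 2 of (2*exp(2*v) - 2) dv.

-5 + exp(4)

An antiderivative is F(v) = exp(2*v) - 2*v.
Then F(2) - F(0) = (-4 + exp(4)) - (1) = -5 + exp(4).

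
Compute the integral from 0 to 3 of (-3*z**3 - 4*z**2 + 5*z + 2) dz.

-273/4

By the power rule, an antiderivative is F(z) = -3*z**4/4 - 4*z**3/3 + 5*z**2/2 + 2*z.
Then F(3) - F(0) = (-273/4) - (0) = -273/4.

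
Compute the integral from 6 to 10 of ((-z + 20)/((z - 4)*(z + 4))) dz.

Factor the denominator: z**2 - 16 = (z + 4)(z - 4).
Partial fractions: (-z + 20)/((z - 4)*(z + 4)) = -3/(z + 4) + 2/(z - 4).
An antiderivative is F(z) = 2*log(z - 4) - 3*log(z + 4).
Then F(10) - F(6) = (-3*log(7) - log(2) + 2*log(3)) - (-3*log(5) - log(2)) = -3*log(7) + 2*log(3) + 3*log(5).

-3*log(7) + 2*log(3) + 3*log(5)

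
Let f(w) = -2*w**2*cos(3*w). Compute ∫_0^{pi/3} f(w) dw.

Integrate by parts twice (u = w^2, dv = -2*cos(3*w) dw).
An antiderivative is F(w) = -2*w**2*sin(3*w)/3 - 4*w*cos(3*w)/9 + 4*sin(3*w)/27.
Then F(pi/3) - F(0) = (4*pi/27) - (0) = 4*pi/27.

4*pi/27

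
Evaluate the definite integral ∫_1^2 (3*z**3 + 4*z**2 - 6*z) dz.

By the power rule, an antiderivative is F(z) = 3*z**4/4 + 4*z**3/3 - 3*z**2.
Then F(2) - F(1) = (32/3) - (-11/12) = 139/12.

139/12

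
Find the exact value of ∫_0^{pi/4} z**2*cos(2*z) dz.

Integrate by parts twice (u = z^2, dv = cos(2*z) dz).
An antiderivative is F(z) = z**2*sin(2*z)/2 + z*cos(2*z)/2 - sin(2*z)/4.
Then F(pi/4) - F(0) = (-1/4 + pi**2/32) - (0) = -1/4 + pi**2/32.

-1/4 + pi**2/32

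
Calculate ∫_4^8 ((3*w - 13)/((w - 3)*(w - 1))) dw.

-5*log(3) - 2*log(5) + 5*log(7)

Factor the denominator: w**2 - 4*w + 3 = (w - 1)(w - 3).
Partial fractions: (3*w - 13)/((w - 3)*(w - 1)) = 5/(w - 1) - 2/(w - 3).
An antiderivative is F(w) = -2*log(w - 3) + 5*log(w - 1).
Then F(8) - F(4) = (-2*log(5) + 5*log(7)) - (5*log(3)) = -5*log(3) - 2*log(5) + 5*log(7).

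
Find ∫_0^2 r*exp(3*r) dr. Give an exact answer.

1/9 + 5*exp(6)/9

Integrate by parts once (u = r, dv = exp(3*r) dr).
An antiderivative is F(r) = (3*r - 1)*exp(3*r)/9.
Then F(2) - F(0) = (5*exp(6)/9) - (-1/9) = 1/9 + 5*exp(6)/9.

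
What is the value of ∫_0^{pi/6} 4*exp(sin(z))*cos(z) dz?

-4 + 4*exp(1/2)

Let u = sin(z), so du = cos(z) dz. When z = 0, u = 0; when z = pi/6, u = 1/2.
The integral becomes 4·∫ exp(u) du from 0 to 1/2, with antiderivative 4*exp(u).
Back in z: F(z) = 4*exp(sin(z)).
Then F(pi/6) - F(0) = (4*exp(1/2)) - (4) = -4 + 4*exp(1/2).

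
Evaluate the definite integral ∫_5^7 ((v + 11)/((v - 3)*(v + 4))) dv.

log(36/11)

Factor the denominator: v**2 + v - 12 = (v + 4)(v - 3).
Partial fractions: (v + 11)/((v - 3)*(v + 4)) = -1/(v + 4) + 2/(v - 3).
An antiderivative is F(v) = 2*log(v - 3) - log(v + 4).
Then F(7) - F(5) = (log(16/11)) - (log(4/9)) = log(36/11).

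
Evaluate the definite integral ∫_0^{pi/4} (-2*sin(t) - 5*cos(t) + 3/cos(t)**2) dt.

An antiderivative is F(t) = -5*sin(t) + 2*cos(t) + 3*tan(t).
Then F(pi/4) - F(0) = (3 - 3*sqrt(2)/2) - (2) = 1 - 3*sqrt(2)/2.

1 - 3*sqrt(2)/2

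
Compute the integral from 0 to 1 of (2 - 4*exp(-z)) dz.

-2 + 4*exp(-1)

An antiderivative is F(z) = 2*z + 4*exp(-z).
Then F(1) - F(0) = (4*exp(-1) + 2) - (4) = -2 + 4*exp(-1).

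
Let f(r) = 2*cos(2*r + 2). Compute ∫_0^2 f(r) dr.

Let u = 2*r + 2, so du = 2 dr. When r = 0, u = 2; when r = 2, u = 6.
The integral becomes ∫ cos(u) du from 2 to 6, with antiderivative sin(u).
Back in r: F(r) = sin(2*r + 2).
Then F(2) - F(0) = (sin(6)) - (sin(2)) = -sin(2) + sin(6).

-sin(2) + sin(6)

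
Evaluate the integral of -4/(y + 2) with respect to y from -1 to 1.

-log(81)

An antiderivative is F(y) = -4*log(y + 2).
Then F(1) - F(-1) = (-log(81)) - (0) = -log(81).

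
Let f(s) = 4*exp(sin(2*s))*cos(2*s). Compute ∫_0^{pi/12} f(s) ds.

-2 + 2*exp(1/2)

Let u = sin(2*s), so du = 2*cos(2*s) ds. When s = 0, u = 0; when s = pi/12, u = 1/2.
The integral becomes 2·∫ exp(u) du from 0 to 1/2, with antiderivative 2*exp(u).
Back in s: F(s) = 2*exp(sin(2*s)).
Then F(pi/12) - F(0) = (2*exp(1/2)) - (2) = -2 + 2*exp(1/2).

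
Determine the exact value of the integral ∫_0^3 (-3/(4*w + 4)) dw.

An antiderivative is F(w) = -3*log(4*w + 4)/4.
Then F(3) - F(0) = (-log(8)) - (-3*log(2)/2) = -3*log(2)/2.

-3*log(2)/2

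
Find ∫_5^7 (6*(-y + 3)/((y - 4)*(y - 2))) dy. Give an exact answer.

-3*log(5)

Factor the denominator: y**2 - 6*y + 8 = (y - 2)(y - 4).
Partial fractions: 6*(-y + 3)/((y - 4)*(y - 2)) = -3/(y - 2) - 3/(y - 4).
An antiderivative is F(y) = -3*log(y - 4) - 3*log(y - 2).
Then F(7) - F(5) = (-3*log(5) - 3*log(3)) - (-log(27)) = -3*log(5).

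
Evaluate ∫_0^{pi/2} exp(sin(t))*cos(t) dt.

Let u = sin(t), so du = cos(t) dt. When t = 0, u = 0; when t = pi/2, u = 1.
The integral becomes ∫ exp(u) du from 0 to 1, with antiderivative exp(u).
Back in t: F(t) = exp(sin(t)).
Then F(pi/2) - F(0) = (E) - (1) = -1 + E.

-1 + E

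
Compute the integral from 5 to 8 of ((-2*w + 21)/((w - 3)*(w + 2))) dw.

Factor the denominator: w**2 - w - 6 = (w + 2)(w - 3).
Partial fractions: (-2*w + 21)/((w - 3)*(w + 2)) = -5/(w + 2) + 3/(w - 3).
An antiderivative is F(w) = 3*log(w - 3) - 5*log(w + 2).
Then F(8) - F(5) = (-5*log(2) - 2*log(5)) - (-5*log(7) + 3*log(2)) = -8*log(2) - 2*log(5) + 5*log(7).

-8*log(2) - 2*log(5) + 5*log(7)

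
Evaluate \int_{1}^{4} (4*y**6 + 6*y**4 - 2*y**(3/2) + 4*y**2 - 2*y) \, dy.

372173/35

By the power rule, an antiderivative is F(y) = 4*y**7/7 - 4*y**(5/2)/5 + 6*y**5/5 + 4*y**3/3 - y**2.
Then F(4) - F(1) = (1116656/105) - (137/105) = 372173/35.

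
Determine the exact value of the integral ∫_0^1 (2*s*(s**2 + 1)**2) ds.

7/3

Let u = s**2 + 1, so du = 2*s ds. When s = 0, u = 1; when s = 1, u = 2.
The integral becomes ∫ u**2 du from 1 to 2, with antiderivative u**3/3.
Back in s: F(s) = (s**2 + 1)**3/3.
Then F(1) - F(0) = (8/3) - (1/3) = 7/3.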